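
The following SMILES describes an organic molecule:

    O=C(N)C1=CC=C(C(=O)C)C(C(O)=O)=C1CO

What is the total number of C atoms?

Count every carbon token in the SMILES (each C, including those in ring-closure positions and inside branches).
Carbon count: 11.

11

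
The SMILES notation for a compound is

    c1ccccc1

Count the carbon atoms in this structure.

6

Count every carbon token in the SMILES (each C, including those in ring-closure positions and inside branches).
Carbon count: 6.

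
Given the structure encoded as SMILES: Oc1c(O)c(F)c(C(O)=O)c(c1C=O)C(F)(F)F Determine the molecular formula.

C9H4F4O5

Walk through each heavy atom and fill implicit hydrogens from standard valence (C 4, N 3, O 2, S 2, halogen 1); for lowercase aromatic atoms, an aromatic c carries 1 H when it has two neighbours and 0 H with three, and aromatic n carries 0 H:
  atom 1: O, bond orders sum to 1 (valence 2) → 1 H
  atom 2: aromatic c, 3 neighbours → 0 H
  atom 3: aromatic c, 3 neighbours → 0 H
  atom 4: O, bond orders sum to 1 (valence 2) → 1 H
  atom 5: aromatic c, 3 neighbours → 0 H
  atom 6: F (halogen, monovalent) → 0 H
  atom 7: aromatic c, 3 neighbours → 0 H
  atom 8: C, bond orders sum to 4 (valence 4) → 0 H
  atom 9: O, bond orders sum to 1 (valence 2) → 1 H
  atom 10: O, bond orders sum to 2 (valence 2) → 0 H
  atom 11: aromatic c, 3 neighbours → 0 H
  atom 12: aromatic c, 3 neighbours → 0 H
  atom 13: C, bond orders sum to 3 (valence 4) → 1 H
  atom 14: O, bond orders sum to 2 (valence 2) → 0 H
  atom 15: C, bond orders sum to 4 (valence 4) → 0 H
  atom 16: F (halogen, monovalent) → 0 H
  atom 17: F (halogen, monovalent) → 0 H
  atom 18: F (halogen, monovalent) → 0 H
Totals → C:9, H:4, F:4, O:5.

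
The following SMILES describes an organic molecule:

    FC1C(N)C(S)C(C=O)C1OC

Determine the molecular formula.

Walk through each heavy atom and fill implicit hydrogens from standard valence (C 4, N 3, O 2, S 2, halogen 1):
  atom 1: F (halogen, monovalent) → 0 H
  atom 2: C, bond orders sum to 3 (valence 4) → 1 H
  atom 3: C, bond orders sum to 3 (valence 4) → 1 H
  atom 4: N, bond orders sum to 1 (valence 3) → 2 H
  atom 5: C, bond orders sum to 3 (valence 4) → 1 H
  atom 6: S, bond orders sum to 1 (valence 2) → 1 H
  atom 7: C, bond orders sum to 3 (valence 4) → 1 H
  atom 8: C, bond orders sum to 3 (valence 4) → 1 H
  atom 9: O, bond orders sum to 2 (valence 2) → 0 H
  atom 10: C, bond orders sum to 3 (valence 4) → 1 H
  atom 11: O, bond orders sum to 2 (valence 2) → 0 H
  atom 12: C, bond orders sum to 1 (valence 4) → 3 H
Totals → C:7, H:12, F:1, N:1, O:2, S:1.
In Hill order: C7H12FNO2S.

C7H12FNO2S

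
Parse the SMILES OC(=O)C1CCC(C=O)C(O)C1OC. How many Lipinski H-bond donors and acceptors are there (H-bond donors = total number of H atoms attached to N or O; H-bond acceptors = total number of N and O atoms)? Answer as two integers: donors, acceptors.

2, 5

Donors: find every N or O and count the H atoms it carries.
  atom 1 (O): bond orders sum to 1 → 1 H
  atom 3 (O): bond orders sum to 2 → 0 H
  atom 9 (O): bond orders sum to 2 → 0 H
  atom 11 (O): bond orders sum to 1 → 1 H
  atom 13 (O): bond orders sum to 2 → 0 H
Lipinski HBD = 2.
Acceptors: N atoms = 0, O atoms = 5 → HBA = 5.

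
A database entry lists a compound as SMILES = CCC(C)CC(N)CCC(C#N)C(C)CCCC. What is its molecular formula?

Walk through each heavy atom and fill implicit hydrogens from standard valence (C 4, N 3, O 2, S 2, halogen 1):
  atom 1: C, bond orders sum to 1 (valence 4) → 3 H
  atom 2: C, bond orders sum to 2 (valence 4) → 2 H
  atom 3: C, bond orders sum to 3 (valence 4) → 1 H
  atom 4: C, bond orders sum to 1 (valence 4) → 3 H
  atom 5: C, bond orders sum to 2 (valence 4) → 2 H
  atom 6: C, bond orders sum to 3 (valence 4) → 1 H
  atom 7: N, bond orders sum to 1 (valence 3) → 2 H
  atom 8: C, bond orders sum to 2 (valence 4) → 2 H
  atom 9: C, bond orders sum to 2 (valence 4) → 2 H
  atom 10: C, bond orders sum to 3 (valence 4) → 1 H
  atom 11: C, bond orders sum to 4 (valence 4) → 0 H
  atom 12: N, bond orders sum to 3 (valence 3) → 0 H
  atom 13: C, bond orders sum to 3 (valence 4) → 1 H
  atom 14: C, bond orders sum to 1 (valence 4) → 3 H
  atom 15: C, bond orders sum to 2 (valence 4) → 2 H
  atom 16: C, bond orders sum to 2 (valence 4) → 2 H
  atom 17: C, bond orders sum to 2 (valence 4) → 2 H
  atom 18: C, bond orders sum to 1 (valence 4) → 3 H
Totals → C:16, H:32, N:2.

C16H32N2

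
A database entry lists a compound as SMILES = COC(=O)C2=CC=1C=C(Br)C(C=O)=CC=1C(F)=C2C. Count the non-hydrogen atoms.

Every atom symbol written in the SMILES (organic subset) is one heavy atom; implicit H are not written.
Heavy atoms by element → Br:1, C:14, F:1, O:3.
Total: 19.

19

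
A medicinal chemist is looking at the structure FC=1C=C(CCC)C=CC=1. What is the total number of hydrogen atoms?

Walk through each heavy atom and fill implicit hydrogens from standard valence (C 4, N 3, O 2, S 2, halogen 1):
  atom 1: F (halogen, monovalent) → 0 H
  atom 2: C, bond orders sum to 4 (valence 4) → 0 H
  atom 3: C, bond orders sum to 3 (valence 4) → 1 H
  atom 4: C, bond orders sum to 4 (valence 4) → 0 H
  atom 5: C, bond orders sum to 2 (valence 4) → 2 H
  atom 6: C, bond orders sum to 2 (valence 4) → 2 H
  atom 7: C, bond orders sum to 1 (valence 4) → 3 H
  atom 8: C, bond orders sum to 3 (valence 4) → 1 H
  atom 9: C, bond orders sum to 3 (valence 4) → 1 H
  atom 10: C, bond orders sum to 3 (valence 4) → 1 H
Total hydrogens: 11.

11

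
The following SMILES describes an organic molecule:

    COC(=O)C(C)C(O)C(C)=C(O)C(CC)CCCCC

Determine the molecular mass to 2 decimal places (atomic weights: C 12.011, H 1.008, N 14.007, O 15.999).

First, the molecular formula is C16H30O4 (counting implicit H from valence).
  C: 16 × 12.011 = 192.176
  H: 30 × 1.008 = 30.240
  O: 4 × 15.999 = 63.996
Sum: 16×12.011 + 30×1.008 + 4×15.999 = 286.412 → 286.41 g/mol.

286.41 g/mol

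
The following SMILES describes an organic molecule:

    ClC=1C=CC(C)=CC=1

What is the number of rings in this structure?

In SMILES, each pair of matching ring-closure digits denotes one ring-closing bond; the number of such bonds equals the number of independent rings.
Ring-closure bonds here: 1.

1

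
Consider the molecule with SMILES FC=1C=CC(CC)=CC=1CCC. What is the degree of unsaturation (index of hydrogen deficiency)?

Molecular formula: C11H15F.
DoU = (2C + 2 + N − H − X) / 2, where X is the halogen count and O/S are ignored.
    = (2·11 + 2 + 0 − 15 − 1) / 2 = 8 / 2 = 4.

4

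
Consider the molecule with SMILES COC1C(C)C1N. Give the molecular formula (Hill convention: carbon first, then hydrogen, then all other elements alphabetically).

Walk through each heavy atom and fill implicit hydrogens from standard valence (C 4, N 3, O 2, S 2, halogen 1):
  atom 1: C, bond orders sum to 1 (valence 4) → 3 H
  atom 2: O, bond orders sum to 2 (valence 2) → 0 H
  atom 3: C, bond orders sum to 3 (valence 4) → 1 H
  atom 4: C, bond orders sum to 3 (valence 4) → 1 H
  atom 5: C, bond orders sum to 1 (valence 4) → 3 H
  atom 6: C, bond orders sum to 3 (valence 4) → 1 H
  atom 7: N, bond orders sum to 1 (valence 3) → 2 H
Totals → C:5, H:11, N:1, O:1.
In Hill order: C5H11NO.

C5H11NO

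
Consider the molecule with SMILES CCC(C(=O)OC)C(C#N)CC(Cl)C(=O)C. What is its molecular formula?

Walk through each heavy atom and fill implicit hydrogens from standard valence (C 4, N 3, O 2, S 2, halogen 1):
  atom 1: C, bond orders sum to 1 (valence 4) → 3 H
  atom 2: C, bond orders sum to 2 (valence 4) → 2 H
  atom 3: C, bond orders sum to 3 (valence 4) → 1 H
  atom 4: C, bond orders sum to 4 (valence 4) → 0 H
  atom 5: O, bond orders sum to 2 (valence 2) → 0 H
  atom 6: O, bond orders sum to 2 (valence 2) → 0 H
  atom 7: C, bond orders sum to 1 (valence 4) → 3 H
  atom 8: C, bond orders sum to 3 (valence 4) → 1 H
  atom 9: C, bond orders sum to 4 (valence 4) → 0 H
  atom 10: N, bond orders sum to 3 (valence 3) → 0 H
  atom 11: C, bond orders sum to 2 (valence 4) → 2 H
  atom 12: C, bond orders sum to 3 (valence 4) → 1 H
  atom 13: Cl (halogen, monovalent) → 0 H
  atom 14: C, bond orders sum to 4 (valence 4) → 0 H
  atom 15: O, bond orders sum to 2 (valence 2) → 0 H
  atom 16: C, bond orders sum to 1 (valence 4) → 3 H
Totals → C:11, H:16, Cl:1, N:1, O:3.
In Hill order: C11H16ClNO3.

C11H16ClNO3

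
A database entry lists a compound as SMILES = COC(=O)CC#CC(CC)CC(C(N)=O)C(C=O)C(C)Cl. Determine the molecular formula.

Walk through each heavy atom and fill implicit hydrogens from standard valence (C 4, N 3, O 2, S 2, halogen 1):
  atom 1: C, bond orders sum to 1 (valence 4) → 3 H
  atom 2: O, bond orders sum to 2 (valence 2) → 0 H
  atom 3: C, bond orders sum to 4 (valence 4) → 0 H
  atom 4: O, bond orders sum to 2 (valence 2) → 0 H
  atom 5: C, bond orders sum to 2 (valence 4) → 2 H
  atom 6: C, bond orders sum to 4 (valence 4) → 0 H
  atom 7: C, bond orders sum to 4 (valence 4) → 0 H
  atom 8: C, bond orders sum to 3 (valence 4) → 1 H
  atom 9: C, bond orders sum to 2 (valence 4) → 2 H
  atom 10: C, bond orders sum to 1 (valence 4) → 3 H
  atom 11: C, bond orders sum to 2 (valence 4) → 2 H
  atom 12: C, bond orders sum to 3 (valence 4) → 1 H
  atom 13: C, bond orders sum to 4 (valence 4) → 0 H
  atom 14: N, bond orders sum to 1 (valence 3) → 2 H
  atom 15: O, bond orders sum to 2 (valence 2) → 0 H
  atom 16: C, bond orders sum to 3 (valence 4) → 1 H
  atom 17: C, bond orders sum to 3 (valence 4) → 1 H
  atom 18: O, bond orders sum to 2 (valence 2) → 0 H
  atom 19: C, bond orders sum to 3 (valence 4) → 1 H
  atom 20: C, bond orders sum to 1 (valence 4) → 3 H
  atom 21: Cl (halogen, monovalent) → 0 H
Totals → C:15, H:22, Cl:1, N:1, O:4.

C15H22ClNO4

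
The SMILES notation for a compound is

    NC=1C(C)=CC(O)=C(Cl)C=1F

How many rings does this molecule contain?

1

In SMILES, each pair of matching ring-closure digits denotes one ring-closing bond; the number of such bonds equals the number of independent rings.
Ring-closure bonds here: 1.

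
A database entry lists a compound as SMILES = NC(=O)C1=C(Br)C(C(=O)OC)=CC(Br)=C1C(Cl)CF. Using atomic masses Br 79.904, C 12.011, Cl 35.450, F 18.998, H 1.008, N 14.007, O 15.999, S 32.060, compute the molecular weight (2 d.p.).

First, the molecular formula is C11H9Br2ClFNO3 (counting implicit H from valence).
  Br: 2 × 79.904 = 159.808
  C: 11 × 12.011 = 132.121
  Cl: 1 × 35.450 = 35.450
  F: 1 × 18.998 = 18.998
  H: 9 × 1.008 = 9.072
  N: 1 × 14.007 = 14.007
  O: 3 × 15.999 = 47.997
Sum: 2×79.904 + 11×12.011 + 1×35.450 + 1×18.998 + 9×1.008 + 1×14.007 + 3×15.999 = 417.453 → 417.45 g/mol.

417.45 g/mol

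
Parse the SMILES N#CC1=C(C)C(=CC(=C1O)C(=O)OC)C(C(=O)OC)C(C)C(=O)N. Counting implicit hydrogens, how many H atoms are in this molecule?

Walk through each heavy atom and fill implicit hydrogens from standard valence (C 4, N 3, O 2, S 2, halogen 1):
  atom 1: N, bond orders sum to 3 (valence 3) → 0 H
  atom 2: C, bond orders sum to 4 (valence 4) → 0 H
  atom 3: C, bond orders sum to 4 (valence 4) → 0 H
  atom 4: C, bond orders sum to 4 (valence 4) → 0 H
  atom 5: C, bond orders sum to 1 (valence 4) → 3 H
  atom 6: C, bond orders sum to 4 (valence 4) → 0 H
  atom 7: C, bond orders sum to 3 (valence 4) → 1 H
  atom 8: C, bond orders sum to 4 (valence 4) → 0 H
  atom 9: C, bond orders sum to 4 (valence 4) → 0 H
  atom 10: O, bond orders sum to 1 (valence 2) → 1 H
  atom 11: C, bond orders sum to 4 (valence 4) → 0 H
  atom 12: O, bond orders sum to 2 (valence 2) → 0 H
  atom 13: O, bond orders sum to 2 (valence 2) → 0 H
  atom 14: C, bond orders sum to 1 (valence 4) → 3 H
  atom 15: C, bond orders sum to 3 (valence 4) → 1 H
  atom 16: C, bond orders sum to 4 (valence 4) → 0 H
  atom 17: O, bond orders sum to 2 (valence 2) → 0 H
  atom 18: O, bond orders sum to 2 (valence 2) → 0 H
  atom 19: C, bond orders sum to 1 (valence 4) → 3 H
  atom 20: C, bond orders sum to 3 (valence 4) → 1 H
  atom 21: C, bond orders sum to 1 (valence 4) → 3 H
  atom 22: C, bond orders sum to 4 (valence 4) → 0 H
  atom 23: O, bond orders sum to 2 (valence 2) → 0 H
  atom 24: N, bond orders sum to 1 (valence 3) → 2 H
Total hydrogens: 18.

18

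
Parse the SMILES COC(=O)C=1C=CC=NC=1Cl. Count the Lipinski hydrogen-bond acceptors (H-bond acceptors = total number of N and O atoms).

N atoms: 1; O atoms: 2.
Lipinski HBA = 1 + 2 = 3.

3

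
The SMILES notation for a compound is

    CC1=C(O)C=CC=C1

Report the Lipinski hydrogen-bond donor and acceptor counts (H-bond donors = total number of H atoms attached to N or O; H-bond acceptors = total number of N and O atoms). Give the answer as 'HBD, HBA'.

1, 1

Donors: find every N or O and count the H atoms it carries.
  atom 4 (O): bond orders sum to 1 → 1 H
Lipinski HBD = 1.
Acceptors: N atoms = 0, O atoms = 1 → HBA = 1.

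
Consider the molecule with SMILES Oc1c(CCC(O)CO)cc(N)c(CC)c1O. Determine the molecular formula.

C12H19NO4

Walk through each heavy atom and fill implicit hydrogens from standard valence (C 4, N 3, O 2, S 2, halogen 1); for lowercase aromatic atoms, an aromatic c carries 1 H when it has two neighbours and 0 H with three, and aromatic n carries 0 H:
  atom 1: O, bond orders sum to 1 (valence 2) → 1 H
  atom 2: aromatic c, 3 neighbours → 0 H
  atom 3: aromatic c, 3 neighbours → 0 H
  atom 4: C, bond orders sum to 2 (valence 4) → 2 H
  atom 5: C, bond orders sum to 2 (valence 4) → 2 H
  atom 6: C, bond orders sum to 3 (valence 4) → 1 H
  atom 7: O, bond orders sum to 1 (valence 2) → 1 H
  atom 8: C, bond orders sum to 2 (valence 4) → 2 H
  atom 9: O, bond orders sum to 1 (valence 2) → 1 H
  atom 10: aromatic c, 2 neighbours → 1 H
  atom 11: aromatic c, 3 neighbours → 0 H
  atom 12: N, bond orders sum to 1 (valence 3) → 2 H
  atom 13: aromatic c, 3 neighbours → 0 H
  atom 14: C, bond orders sum to 2 (valence 4) → 2 H
  atom 15: C, bond orders sum to 1 (valence 4) → 3 H
  atom 16: aromatic c, 3 neighbours → 0 H
  atom 17: O, bond orders sum to 1 (valence 2) → 1 H
Totals → C:12, H:19, N:1, O:4.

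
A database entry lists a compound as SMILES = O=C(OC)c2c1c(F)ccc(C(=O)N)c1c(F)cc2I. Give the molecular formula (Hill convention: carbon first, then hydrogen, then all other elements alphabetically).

C13H8F2INO3

Walk through each heavy atom and fill implicit hydrogens from standard valence (C 4, N 3, O 2, S 2, halogen 1); for lowercase aromatic atoms, an aromatic c carries 1 H when it has two neighbours and 0 H with three, and aromatic n carries 0 H:
  atom 1: O, bond orders sum to 2 (valence 2) → 0 H
  atom 2: C, bond orders sum to 4 (valence 4) → 0 H
  atom 3: O, bond orders sum to 2 (valence 2) → 0 H
  atom 4: C, bond orders sum to 1 (valence 4) → 3 H
  atom 5: aromatic c, 3 neighbours → 0 H
  atom 6: aromatic c, 3 neighbours → 0 H
  atom 7: aromatic c, 3 neighbours → 0 H
  atom 8: F (halogen, monovalent) → 0 H
  atom 9: aromatic c, 2 neighbours → 1 H
  atom 10: aromatic c, 2 neighbours → 1 H
  atom 11: aromatic c, 3 neighbours → 0 H
  atom 12: C, bond orders sum to 4 (valence 4) → 0 H
  atom 13: O, bond orders sum to 2 (valence 2) → 0 H
  atom 14: N, bond orders sum to 1 (valence 3) → 2 H
  atom 15: aromatic c, 3 neighbours → 0 H
  atom 16: aromatic c, 3 neighbours → 0 H
  atom 17: F (halogen, monovalent) → 0 H
  atom 18: aromatic c, 2 neighbours → 1 H
  atom 19: aromatic c, 3 neighbours → 0 H
  atom 20: I (halogen, monovalent) → 0 H
Totals → C:13, H:8, F:2, I:1, N:1, O:3.
In Hill order: C13H8F2INO3.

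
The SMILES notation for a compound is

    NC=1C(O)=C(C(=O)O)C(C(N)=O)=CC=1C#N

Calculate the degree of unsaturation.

8

Molecular formula: C9H7N3O4.
DoU = (2C + 2 + N − H − X) / 2, where X is the halogen count and O/S are ignored.
    = (2·9 + 2 + 3 − 7 − 0) / 2 = 16 / 2 = 8.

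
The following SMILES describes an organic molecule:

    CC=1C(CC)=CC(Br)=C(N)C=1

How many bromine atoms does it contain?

1

Scan the SMILES for Br atoms (remember two-letter symbols like Cl and Br are single atoms).
Bromine count: 1.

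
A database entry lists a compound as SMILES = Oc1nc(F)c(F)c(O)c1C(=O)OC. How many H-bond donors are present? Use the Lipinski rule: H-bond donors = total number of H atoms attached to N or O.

Donors: find every N or O and count the H atoms it carries.
  atom 1 (O): bond orders sum to 1 → 1 H
  atom 3 (N): bond orders sum to 3 → 0 H
  atom 9 (O): bond orders sum to 1 → 1 H
  atom 12 (O): bond orders sum to 2 → 0 H
  atom 13 (O): bond orders sum to 2 → 0 H
Lipinski HBD = 2.

2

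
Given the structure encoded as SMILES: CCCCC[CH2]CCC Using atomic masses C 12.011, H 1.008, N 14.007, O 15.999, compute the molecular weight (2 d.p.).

128.26 g/mol

First, the molecular formula is C9H20 (counting implicit H from valence).
  C: 9 × 12.011 = 108.099
  H: 20 × 1.008 = 20.160
Sum: 9×12.011 + 20×1.008 = 128.259 → 128.26 g/mol.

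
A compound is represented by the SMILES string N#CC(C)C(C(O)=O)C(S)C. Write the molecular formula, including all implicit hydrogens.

Walk through each heavy atom and fill implicit hydrogens from standard valence (C 4, N 3, O 2, S 2, halogen 1):
  atom 1: N, bond orders sum to 3 (valence 3) → 0 H
  atom 2: C, bond orders sum to 4 (valence 4) → 0 H
  atom 3: C, bond orders sum to 3 (valence 4) → 1 H
  atom 4: C, bond orders sum to 1 (valence 4) → 3 H
  atom 5: C, bond orders sum to 3 (valence 4) → 1 H
  atom 6: C, bond orders sum to 4 (valence 4) → 0 H
  atom 7: O, bond orders sum to 1 (valence 2) → 1 H
  atom 8: O, bond orders sum to 2 (valence 2) → 0 H
  atom 9: C, bond orders sum to 3 (valence 4) → 1 H
  atom 10: S, bond orders sum to 1 (valence 2) → 1 H
  atom 11: C, bond orders sum to 1 (valence 4) → 3 H
Totals → C:7, H:11, N:1, O:2, S:1.
In Hill order: C7H11NO2S.

C7H11NO2S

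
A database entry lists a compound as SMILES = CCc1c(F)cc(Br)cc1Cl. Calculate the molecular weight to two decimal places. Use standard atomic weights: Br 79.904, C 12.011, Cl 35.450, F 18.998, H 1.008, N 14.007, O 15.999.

237.50 g/mol

First, the molecular formula is C8H7BrClF (counting implicit H from valence).
  Br: 1 × 79.904 = 79.904
  C: 8 × 12.011 = 96.088
  Cl: 1 × 35.450 = 35.450
  F: 1 × 18.998 = 18.998
  H: 7 × 1.008 = 7.056
Sum: 1×79.904 + 8×12.011 + 1×35.450 + 1×18.998 + 7×1.008 = 237.496 → 237.50 g/mol.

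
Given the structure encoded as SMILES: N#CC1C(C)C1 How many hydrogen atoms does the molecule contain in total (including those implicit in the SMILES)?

Walk through each heavy atom and fill implicit hydrogens from standard valence (C 4, N 3, O 2, S 2, halogen 1):
  atom 1: N, bond orders sum to 3 (valence 3) → 0 H
  atom 2: C, bond orders sum to 4 (valence 4) → 0 H
  atom 3: C, bond orders sum to 3 (valence 4) → 1 H
  atom 4: C, bond orders sum to 3 (valence 4) → 1 H
  atom 5: C, bond orders sum to 1 (valence 4) → 3 H
  atom 6: C, bond orders sum to 2 (valence 4) → 2 H
Total hydrogens: 7.

7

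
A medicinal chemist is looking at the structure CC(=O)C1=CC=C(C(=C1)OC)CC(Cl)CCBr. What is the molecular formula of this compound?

Walk through each heavy atom and fill implicit hydrogens from standard valence (C 4, N 3, O 2, S 2, halogen 1):
  atom 1: C, bond orders sum to 1 (valence 4) → 3 H
  atom 2: C, bond orders sum to 4 (valence 4) → 0 H
  atom 3: O, bond orders sum to 2 (valence 2) → 0 H
  atom 4: C, bond orders sum to 4 (valence 4) → 0 H
  atom 5: C, bond orders sum to 3 (valence 4) → 1 H
  atom 6: C, bond orders sum to 3 (valence 4) → 1 H
  atom 7: C, bond orders sum to 4 (valence 4) → 0 H
  atom 8: C, bond orders sum to 4 (valence 4) → 0 H
  atom 9: C, bond orders sum to 3 (valence 4) → 1 H
  atom 10: O, bond orders sum to 2 (valence 2) → 0 H
  atom 11: C, bond orders sum to 1 (valence 4) → 3 H
  atom 12: C, bond orders sum to 2 (valence 4) → 2 H
  atom 13: C, bond orders sum to 3 (valence 4) → 1 H
  atom 14: Cl (halogen, monovalent) → 0 H
  atom 15: C, bond orders sum to 2 (valence 4) → 2 H
  atom 16: C, bond orders sum to 2 (valence 4) → 2 H
  atom 17: Br (halogen, monovalent) → 0 H
Totals → C:13, H:16, Br:1, Cl:1, O:2.
In Hill order: C13H16BrClO2.

C13H16BrClO2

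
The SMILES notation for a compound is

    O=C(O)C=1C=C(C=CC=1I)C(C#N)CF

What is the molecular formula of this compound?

Walk through each heavy atom and fill implicit hydrogens from standard valence (C 4, N 3, O 2, S 2, halogen 1):
  atom 1: O, bond orders sum to 2 (valence 2) → 0 H
  atom 2: C, bond orders sum to 4 (valence 4) → 0 H
  atom 3: O, bond orders sum to 1 (valence 2) → 1 H
  atom 4: C, bond orders sum to 4 (valence 4) → 0 H
  atom 5: C, bond orders sum to 3 (valence 4) → 1 H
  atom 6: C, bond orders sum to 4 (valence 4) → 0 H
  atom 7: C, bond orders sum to 3 (valence 4) → 1 H
  atom 8: C, bond orders sum to 3 (valence 4) → 1 H
  atom 9: C, bond orders sum to 4 (valence 4) → 0 H
  atom 10: I (halogen, monovalent) → 0 H
  atom 11: C, bond orders sum to 3 (valence 4) → 1 H
  atom 12: C, bond orders sum to 4 (valence 4) → 0 H
  atom 13: N, bond orders sum to 3 (valence 3) → 0 H
  atom 14: C, bond orders sum to 2 (valence 4) → 2 H
  atom 15: F (halogen, monovalent) → 0 H
Totals → C:10, H:7, F:1, I:1, N:1, O:2.

C10H7FINO2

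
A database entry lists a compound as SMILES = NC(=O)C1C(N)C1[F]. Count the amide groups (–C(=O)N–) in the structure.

1

The amide motif appears at heavy-atom position 2 in the SMILES.
Other groups present: 1 primary amine.
Amide count: 1.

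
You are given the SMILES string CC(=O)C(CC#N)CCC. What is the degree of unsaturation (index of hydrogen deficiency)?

3

Degree of unsaturation = (number of rings) + (number of π bonds).
Ring closures in the SMILES: 0.
π bonds: 1 double bond (each 1 DoU), 1 triple bond (each 2 DoU) → 3 DoU from unsaturation.
Total DoU = 0 + 3 = 3.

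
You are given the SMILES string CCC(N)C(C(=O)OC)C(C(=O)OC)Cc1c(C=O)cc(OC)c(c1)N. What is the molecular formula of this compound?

Walk through each heavy atom and fill implicit hydrogens from standard valence (C 4, N 3, O 2, S 2, halogen 1); for lowercase aromatic atoms, an aromatic c carries 1 H when it has two neighbours and 0 H with three, and aromatic n carries 0 H:
  atom 1: C, bond orders sum to 1 (valence 4) → 3 H
  atom 2: C, bond orders sum to 2 (valence 4) → 2 H
  atom 3: C, bond orders sum to 3 (valence 4) → 1 H
  atom 4: N, bond orders sum to 1 (valence 3) → 2 H
  atom 5: C, bond orders sum to 3 (valence 4) → 1 H
  atom 6: C, bond orders sum to 4 (valence 4) → 0 H
  atom 7: O, bond orders sum to 2 (valence 2) → 0 H
  atom 8: O, bond orders sum to 2 (valence 2) → 0 H
  atom 9: C, bond orders sum to 1 (valence 4) → 3 H
  atom 10: C, bond orders sum to 3 (valence 4) → 1 H
  atom 11: C, bond orders sum to 4 (valence 4) → 0 H
  atom 12: O, bond orders sum to 2 (valence 2) → 0 H
  atom 13: O, bond orders sum to 2 (valence 2) → 0 H
  atom 14: C, bond orders sum to 1 (valence 4) → 3 H
  atom 15: C, bond orders sum to 2 (valence 4) → 2 H
  atom 16: aromatic c, 3 neighbours → 0 H
  atom 17: aromatic c, 3 neighbours → 0 H
  atom 18: C, bond orders sum to 3 (valence 4) → 1 H
  atom 19: O, bond orders sum to 2 (valence 2) → 0 H
  atom 20: aromatic c, 2 neighbours → 1 H
  atom 21: aromatic c, 3 neighbours → 0 H
  atom 22: O, bond orders sum to 2 (valence 2) → 0 H
  atom 23: C, bond orders sum to 1 (valence 4) → 3 H
  atom 24: aromatic c, 3 neighbours → 0 H
  atom 25: aromatic c, 2 neighbours → 1 H
  atom 26: N, bond orders sum to 1 (valence 3) → 2 H
Totals → C:18, H:26, N:2, O:6.
In Hill order: C18H26N2O6.

C18H26N2O6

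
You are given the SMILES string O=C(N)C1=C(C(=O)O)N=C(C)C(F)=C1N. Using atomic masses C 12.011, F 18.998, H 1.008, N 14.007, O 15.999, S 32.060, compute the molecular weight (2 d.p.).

First, the molecular formula is C8H8FN3O3 (counting implicit H from valence).
  C: 8 × 12.011 = 96.088
  F: 1 × 18.998 = 18.998
  H: 8 × 1.008 = 8.064
  N: 3 × 14.007 = 42.021
  O: 3 × 15.999 = 47.997
Sum: 8×12.011 + 1×18.998 + 8×1.008 + 3×14.007 + 3×15.999 = 213.168 → 213.17 g/mol.

213.17 g/mol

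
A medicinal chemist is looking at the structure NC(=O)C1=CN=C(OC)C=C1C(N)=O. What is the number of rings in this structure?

1

In SMILES, each pair of matching ring-closure digits denotes one ring-closing bond; the number of such bonds equals the number of independent rings.
Ring-closure bonds here: 1.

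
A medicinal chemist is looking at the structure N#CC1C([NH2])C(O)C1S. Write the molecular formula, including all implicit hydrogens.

Walk through each heavy atom and fill implicit hydrogens from standard valence (C 4, N 3, O 2, S 2, halogen 1):
  atom 1: N, bond orders sum to 3 (valence 3) → 0 H
  atom 2: C, bond orders sum to 4 (valence 4) → 0 H
  atom 3: C, bond orders sum to 3 (valence 4) → 1 H
  atom 4: C, bond orders sum to 3 (valence 4) → 1 H
  atom 5: N with explicit H count 2
  atom 6: C, bond orders sum to 3 (valence 4) → 1 H
  atom 7: O, bond orders sum to 1 (valence 2) → 1 H
  atom 8: C, bond orders sum to 3 (valence 4) → 1 H
  atom 9: S, bond orders sum to 1 (valence 2) → 1 H
Totals → C:5, H:8, N:2, O:1, S:1.
In Hill order: C5H8N2OS.

C5H8N2OS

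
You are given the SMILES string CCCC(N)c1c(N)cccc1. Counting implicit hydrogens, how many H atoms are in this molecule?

Walk through each heavy atom and fill implicit hydrogens from standard valence (C 4, N 3, O 2, S 2, halogen 1); for lowercase aromatic atoms, an aromatic c carries 1 H when it has two neighbours and 0 H with three, and aromatic n carries 0 H:
  atom 1: C, bond orders sum to 1 (valence 4) → 3 H
  atom 2: C, bond orders sum to 2 (valence 4) → 2 H
  atom 3: C, bond orders sum to 2 (valence 4) → 2 H
  atom 4: C, bond orders sum to 3 (valence 4) → 1 H
  atom 5: N, bond orders sum to 1 (valence 3) → 2 H
  atom 6: aromatic c, 3 neighbours → 0 H
  atom 7: aromatic c, 3 neighbours → 0 H
  atom 8: N, bond orders sum to 1 (valence 3) → 2 H
  atom 9: aromatic c, 2 neighbours → 1 H
  atom 10: aromatic c, 2 neighbours → 1 H
  atom 11: aromatic c, 2 neighbours → 1 H
  atom 12: aromatic c, 2 neighbours → 1 H
Total hydrogens: 16.

16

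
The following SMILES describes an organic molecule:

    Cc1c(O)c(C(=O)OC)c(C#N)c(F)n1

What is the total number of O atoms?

Scan the SMILES for O atoms (remember two-letter symbols like Cl and Br are single atoms).
Oxygen count: 3.

3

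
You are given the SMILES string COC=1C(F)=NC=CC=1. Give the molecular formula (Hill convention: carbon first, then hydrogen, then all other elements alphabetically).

C6H6FNO

Walk through each heavy atom and fill implicit hydrogens from standard valence (C 4, N 3, O 2, S 2, halogen 1):
  atom 1: C, bond orders sum to 1 (valence 4) → 3 H
  atom 2: O, bond orders sum to 2 (valence 2) → 0 H
  atom 3: C, bond orders sum to 4 (valence 4) → 0 H
  atom 4: C, bond orders sum to 4 (valence 4) → 0 H
  atom 5: F (halogen, monovalent) → 0 H
  atom 6: N, bond orders sum to 3 (valence 3) → 0 H
  atom 7: C, bond orders sum to 3 (valence 4) → 1 H
  atom 8: C, bond orders sum to 3 (valence 4) → 1 H
  atom 9: C, bond orders sum to 3 (valence 4) → 1 H
Totals → C:6, H:6, F:1, N:1, O:1.
In Hill order: C6H6FNO.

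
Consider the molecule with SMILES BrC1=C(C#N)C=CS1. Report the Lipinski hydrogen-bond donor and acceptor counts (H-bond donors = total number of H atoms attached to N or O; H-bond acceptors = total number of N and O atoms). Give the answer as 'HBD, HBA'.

0, 1

Donors: find every N or O and count the H atoms it carries.
  atom 5 (N): bond orders sum to 3 → 0 H
Lipinski HBD = 0.
Acceptors: N atoms = 1, O atoms = 0 → HBA = 1.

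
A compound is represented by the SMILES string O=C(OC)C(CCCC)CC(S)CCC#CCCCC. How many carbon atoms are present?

Count every carbon token in the SMILES (each C, including those in ring-closure positions and inside branches).
Carbon count: 17.

17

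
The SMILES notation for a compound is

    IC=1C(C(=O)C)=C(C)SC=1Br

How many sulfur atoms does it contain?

1

Scan the SMILES for S atoms (remember two-letter symbols like Cl and Br are single atoms).
Sulfur count: 1.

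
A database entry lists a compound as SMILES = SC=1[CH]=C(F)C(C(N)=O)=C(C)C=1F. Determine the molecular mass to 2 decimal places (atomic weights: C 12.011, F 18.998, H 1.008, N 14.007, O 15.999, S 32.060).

First, the molecular formula is C8H7F2NOS (counting implicit H from valence).
  C: 8 × 12.011 = 96.088
  F: 2 × 18.998 = 37.996
  H: 7 × 1.008 = 7.056
  N: 1 × 14.007 = 14.007
  O: 1 × 15.999 = 15.999
  S: 1 × 32.060 = 32.060
Sum: 8×12.011 + 2×18.998 + 7×1.008 + 1×14.007 + 1×15.999 + 1×32.060 = 203.206 → 203.21 g/mol.

203.21 g/mol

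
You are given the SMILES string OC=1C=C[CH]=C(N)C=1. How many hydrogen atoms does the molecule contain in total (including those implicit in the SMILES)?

Walk through each heavy atom and fill implicit hydrogens from standard valence (C 4, N 3, O 2, S 2, halogen 1):
  atom 1: O, bond orders sum to 1 (valence 2) → 1 H
  atom 2: C, bond orders sum to 4 (valence 4) → 0 H
  atom 3: C, bond orders sum to 3 (valence 4) → 1 H
  atom 4: C, bond orders sum to 3 (valence 4) → 1 H
  atom 5: C with explicit H count 1
  atom 6: C, bond orders sum to 4 (valence 4) → 0 H
  atom 7: N, bond orders sum to 1 (valence 3) → 2 H
  atom 8: C, bond orders sum to 3 (valence 4) → 1 H
Total hydrogens: 7.

7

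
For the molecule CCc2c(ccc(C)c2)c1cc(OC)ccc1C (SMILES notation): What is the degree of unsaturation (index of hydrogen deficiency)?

Molecular formula: C17H20O.
DoU = (2C + 2 + N − H − X) / 2, where X is the halogen count and O/S are ignored.
    = (2·17 + 2 + 0 − 20 − 0) / 2 = 16 / 2 = 8.

8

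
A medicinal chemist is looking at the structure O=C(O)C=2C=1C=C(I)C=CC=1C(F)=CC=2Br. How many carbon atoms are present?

Count every carbon token in the SMILES (each C, including those in ring-closure positions and inside branches).
Carbon count: 11.

11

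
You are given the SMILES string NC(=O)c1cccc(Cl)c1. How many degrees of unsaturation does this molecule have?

Molecular formula: C7H6ClNO.
DoU = (2C + 2 + N − H − X) / 2, where X is the halogen count and O/S are ignored.
    = (2·7 + 2 + 1 − 6 − 1) / 2 = 10 / 2 = 5.

5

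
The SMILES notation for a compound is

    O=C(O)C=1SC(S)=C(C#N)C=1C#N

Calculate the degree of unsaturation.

Molecular formula: C7H2N2O2S2.
DoU = (2C + 2 + N − H − X) / 2, where X is the halogen count and O/S are ignored.
    = (2·7 + 2 + 2 − 2 − 0) / 2 = 16 / 2 = 8.

8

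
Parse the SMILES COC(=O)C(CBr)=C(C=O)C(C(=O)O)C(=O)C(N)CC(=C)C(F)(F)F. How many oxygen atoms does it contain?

6

Scan the SMILES for O atoms (remember two-letter symbols like Cl and Br are single atoms).
Oxygen count: 6.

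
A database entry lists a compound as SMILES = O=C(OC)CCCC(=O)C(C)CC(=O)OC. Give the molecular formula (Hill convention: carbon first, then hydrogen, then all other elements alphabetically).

C11H18O5

Walk through each heavy atom and fill implicit hydrogens from standard valence (C 4, N 3, O 2, S 2, halogen 1):
  atom 1: O, bond orders sum to 2 (valence 2) → 0 H
  atom 2: C, bond orders sum to 4 (valence 4) → 0 H
  atom 3: O, bond orders sum to 2 (valence 2) → 0 H
  atom 4: C, bond orders sum to 1 (valence 4) → 3 H
  atom 5: C, bond orders sum to 2 (valence 4) → 2 H
  atom 6: C, bond orders sum to 2 (valence 4) → 2 H
  atom 7: C, bond orders sum to 2 (valence 4) → 2 H
  atom 8: C, bond orders sum to 4 (valence 4) → 0 H
  atom 9: O, bond orders sum to 2 (valence 2) → 0 H
  atom 10: C, bond orders sum to 3 (valence 4) → 1 H
  atom 11: C, bond orders sum to 1 (valence 4) → 3 H
  atom 12: C, bond orders sum to 2 (valence 4) → 2 H
  atom 13: C, bond orders sum to 4 (valence 4) → 0 H
  atom 14: O, bond orders sum to 2 (valence 2) → 0 H
  atom 15: O, bond orders sum to 2 (valence 2) → 0 H
  atom 16: C, bond orders sum to 1 (valence 4) → 3 H
Totals → C:11, H:18, O:5.
In Hill order: C11H18O5.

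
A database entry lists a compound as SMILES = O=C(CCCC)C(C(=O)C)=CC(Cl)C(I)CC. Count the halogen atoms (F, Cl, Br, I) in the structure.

2

Halogen atoms appear at heavy-atom positions 13, 15 (1×Cl, 1×I).
Other groups present: 1 alkene, 2 ketone.
Halogen count: 2.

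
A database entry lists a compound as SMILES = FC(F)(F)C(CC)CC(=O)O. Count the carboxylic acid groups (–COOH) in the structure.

1

The carboxylic acid motif appears at heavy-atom position 9 in the SMILES.
Carboxylic acid count: 1.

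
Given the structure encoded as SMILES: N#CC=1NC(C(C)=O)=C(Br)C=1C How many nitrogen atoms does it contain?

2

Scan the SMILES for N atoms (remember two-letter symbols like Cl and Br are single atoms).
Nitrogen count: 2.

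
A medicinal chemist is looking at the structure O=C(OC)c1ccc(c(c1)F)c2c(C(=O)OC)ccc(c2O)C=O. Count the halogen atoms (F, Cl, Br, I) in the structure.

Halogen atoms appear at heavy-atom position 11 (1×F).
Other groups present: 1 aldehyde, 2 ester, 1 hydroxyl.
Halogen count: 1.

1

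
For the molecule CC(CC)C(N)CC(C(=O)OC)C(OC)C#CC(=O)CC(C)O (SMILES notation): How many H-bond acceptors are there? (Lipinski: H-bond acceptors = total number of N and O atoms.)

6

N atoms: 1; O atoms: 5.
Lipinski HBA = 1 + 5 = 6.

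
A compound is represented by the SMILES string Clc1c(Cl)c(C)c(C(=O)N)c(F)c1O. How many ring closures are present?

1

In SMILES, each pair of matching ring-closure digits denotes one ring-closing bond; the number of such bonds equals the number of independent rings.
Ring-closure bonds here: 1.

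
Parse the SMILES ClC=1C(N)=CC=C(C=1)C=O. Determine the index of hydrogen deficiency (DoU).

Degree of unsaturation = (number of rings) + (number of π bonds).
Ring closures in the SMILES: 1.
π bonds: 4 double bonds (each 1 DoU) → 4 DoU from unsaturation.
Total DoU = 1 + 4 = 5.

5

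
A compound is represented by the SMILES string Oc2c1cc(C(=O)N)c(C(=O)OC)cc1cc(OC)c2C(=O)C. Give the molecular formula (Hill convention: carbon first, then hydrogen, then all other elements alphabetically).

Walk through each heavy atom and fill implicit hydrogens from standard valence (C 4, N 3, O 2, S 2, halogen 1); for lowercase aromatic atoms, an aromatic c carries 1 H when it has two neighbours and 0 H with three, and aromatic n carries 0 H:
  atom 1: O, bond orders sum to 1 (valence 2) → 1 H
  atom 2: aromatic c, 3 neighbours → 0 H
  atom 3: aromatic c, 3 neighbours → 0 H
  atom 4: aromatic c, 2 neighbours → 1 H
  atom 5: aromatic c, 3 neighbours → 0 H
  atom 6: C, bond orders sum to 4 (valence 4) → 0 H
  atom 7: O, bond orders sum to 2 (valence 2) → 0 H
  atom 8: N, bond orders sum to 1 (valence 3) → 2 H
  atom 9: aromatic c, 3 neighbours → 0 H
  atom 10: C, bond orders sum to 4 (valence 4) → 0 H
  atom 11: O, bond orders sum to 2 (valence 2) → 0 H
  atom 12: O, bond orders sum to 2 (valence 2) → 0 H
  atom 13: C, bond orders sum to 1 (valence 4) → 3 H
  atom 14: aromatic c, 2 neighbours → 1 H
  atom 15: aromatic c, 3 neighbours → 0 H
  atom 16: aromatic c, 2 neighbours → 1 H
  atom 17: aromatic c, 3 neighbours → 0 H
  atom 18: O, bond orders sum to 2 (valence 2) → 0 H
  atom 19: C, bond orders sum to 1 (valence 4) → 3 H
  atom 20: aromatic c, 3 neighbours → 0 H
  atom 21: C, bond orders sum to 4 (valence 4) → 0 H
  atom 22: O, bond orders sum to 2 (valence 2) → 0 H
  atom 23: C, bond orders sum to 1 (valence 4) → 3 H
Totals → C:16, H:15, N:1, O:6.
In Hill order: C16H15NO6.

C16H15NO6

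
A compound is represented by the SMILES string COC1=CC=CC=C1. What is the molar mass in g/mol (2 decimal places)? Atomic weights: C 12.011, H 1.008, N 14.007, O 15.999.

First, the molecular formula is C7H8O (counting implicit H from valence).
  C: 7 × 12.011 = 84.077
  H: 8 × 1.008 = 8.064
  O: 1 × 15.999 = 15.999
Sum: 7×12.011 + 8×1.008 + 1×15.999 = 108.140 → 108.14 g/mol.

108.14 g/mol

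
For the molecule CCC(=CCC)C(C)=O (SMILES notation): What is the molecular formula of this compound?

C8H14O

Walk through each heavy atom and fill implicit hydrogens from standard valence (C 4, N 3, O 2, S 2, halogen 1):
  atom 1: C, bond orders sum to 1 (valence 4) → 3 H
  atom 2: C, bond orders sum to 2 (valence 4) → 2 H
  atom 3: C, bond orders sum to 4 (valence 4) → 0 H
  atom 4: C, bond orders sum to 3 (valence 4) → 1 H
  atom 5: C, bond orders sum to 2 (valence 4) → 2 H
  atom 6: C, bond orders sum to 1 (valence 4) → 3 H
  atom 7: C, bond orders sum to 4 (valence 4) → 0 H
  atom 8: C, bond orders sum to 1 (valence 4) → 3 H
  atom 9: O, bond orders sum to 2 (valence 2) → 0 H
Totals → C:8, H:14, O:1.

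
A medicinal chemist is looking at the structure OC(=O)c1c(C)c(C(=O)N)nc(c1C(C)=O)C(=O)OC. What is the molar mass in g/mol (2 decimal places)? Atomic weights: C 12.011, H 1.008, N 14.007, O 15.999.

280.24 g/mol

First, the molecular formula is C12H12N2O6 (counting implicit H from valence).
  C: 12 × 12.011 = 144.132
  H: 12 × 1.008 = 12.096
  N: 2 × 14.007 = 28.014
  O: 6 × 15.999 = 95.994
Sum: 12×12.011 + 12×1.008 + 2×14.007 + 6×15.999 = 280.236 → 280.24 g/mol.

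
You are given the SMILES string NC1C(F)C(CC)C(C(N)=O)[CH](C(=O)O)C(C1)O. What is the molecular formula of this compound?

C11H19FN2O4

Walk through each heavy atom and fill implicit hydrogens from standard valence (C 4, N 3, O 2, S 2, halogen 1):
  atom 1: N, bond orders sum to 1 (valence 3) → 2 H
  atom 2: C, bond orders sum to 3 (valence 4) → 1 H
  atom 3: C, bond orders sum to 3 (valence 4) → 1 H
  atom 4: F (halogen, monovalent) → 0 H
  atom 5: C, bond orders sum to 3 (valence 4) → 1 H
  atom 6: C, bond orders sum to 2 (valence 4) → 2 H
  atom 7: C, bond orders sum to 1 (valence 4) → 3 H
  atom 8: C, bond orders sum to 3 (valence 4) → 1 H
  atom 9: C, bond orders sum to 4 (valence 4) → 0 H
  atom 10: N, bond orders sum to 1 (valence 3) → 2 H
  atom 11: O, bond orders sum to 2 (valence 2) → 0 H
  atom 12: C with explicit H count 1
  atom 13: C, bond orders sum to 4 (valence 4) → 0 H
  atom 14: O, bond orders sum to 2 (valence 2) → 0 H
  atom 15: O, bond orders sum to 1 (valence 2) → 1 H
  atom 16: C, bond orders sum to 3 (valence 4) → 1 H
  atom 17: C, bond orders sum to 2 (valence 4) → 2 H
  atom 18: O, bond orders sum to 1 (valence 2) → 1 H
Totals → C:11, H:19, F:1, N:2, O:4.
In Hill order: C11H19FN2O4.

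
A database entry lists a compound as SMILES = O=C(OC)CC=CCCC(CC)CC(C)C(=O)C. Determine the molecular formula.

C15H26O3

Walk through each heavy atom and fill implicit hydrogens from standard valence (C 4, N 3, O 2, S 2, halogen 1):
  atom 1: O, bond orders sum to 2 (valence 2) → 0 H
  atom 2: C, bond orders sum to 4 (valence 4) → 0 H
  atom 3: O, bond orders sum to 2 (valence 2) → 0 H
  atom 4: C, bond orders sum to 1 (valence 4) → 3 H
  atom 5: C, bond orders sum to 2 (valence 4) → 2 H
  atom 6: C, bond orders sum to 3 (valence 4) → 1 H
  atom 7: C, bond orders sum to 3 (valence 4) → 1 H
  atom 8: C, bond orders sum to 2 (valence 4) → 2 H
  atom 9: C, bond orders sum to 2 (valence 4) → 2 H
  atom 10: C, bond orders sum to 3 (valence 4) → 1 H
  atom 11: C, bond orders sum to 2 (valence 4) → 2 H
  atom 12: C, bond orders sum to 1 (valence 4) → 3 H
  atom 13: C, bond orders sum to 2 (valence 4) → 2 H
  atom 14: C, bond orders sum to 3 (valence 4) → 1 H
  atom 15: C, bond orders sum to 1 (valence 4) → 3 H
  atom 16: C, bond orders sum to 4 (valence 4) → 0 H
  atom 17: O, bond orders sum to 2 (valence 2) → 0 H
  atom 18: C, bond orders sum to 1 (valence 4) → 3 H
Totals → C:15, H:26, O:3.
In Hill order: C15H26O3.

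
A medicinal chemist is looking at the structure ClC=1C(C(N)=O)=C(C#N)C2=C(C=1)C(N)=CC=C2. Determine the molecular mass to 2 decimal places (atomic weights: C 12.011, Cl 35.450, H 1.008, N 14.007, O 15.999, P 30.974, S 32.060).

First, the molecular formula is C12H8ClN3O (counting implicit H from valence).
  C: 12 × 12.011 = 144.132
  Cl: 1 × 35.450 = 35.450
  H: 8 × 1.008 = 8.064
  N: 3 × 14.007 = 42.021
  O: 1 × 15.999 = 15.999
Sum: 12×12.011 + 1×35.450 + 8×1.008 + 3×14.007 + 1×15.999 = 245.666 → 245.67 g/mol.

245.67 g/mol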